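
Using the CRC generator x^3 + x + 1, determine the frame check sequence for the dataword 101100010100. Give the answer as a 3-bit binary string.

110

Append 3 zeros: 101100010100000. Divide by 1011 (XOR where the leading bit is 1):
  pos 0: 1011 XOR 1011 = 0000
  pos 7: 1010 XOR 1011 = 0001
  pos 10: 1000 XOR 1011 = 0011
Remainder (last 3 bits) = 110. This is the CRC / FCS.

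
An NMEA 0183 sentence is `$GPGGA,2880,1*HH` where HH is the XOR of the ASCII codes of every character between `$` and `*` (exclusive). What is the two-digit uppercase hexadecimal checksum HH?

XOR the ASCII codes of the payload characters:
  'G' = 0x47 → acc = 0x47
  'P' = 0x50 → acc = 0x17
  'G' = 0x47 → acc = 0x50
  'G' = 0x47 → acc = 0x17
  'A' = 0x41 → acc = 0x56
  ',' = 0x2C → acc = 0x7A
  '2' = 0x32 → acc = 0x48
  '8' = 0x38 → acc = 0x70
  '8' = 0x38 → acc = 0x48
  '0' = 0x30 → acc = 0x78
  ',' = 0x2C → acc = 0x54
  '1' = 0x31 → acc = 0x65
Checksum = 0x65.

65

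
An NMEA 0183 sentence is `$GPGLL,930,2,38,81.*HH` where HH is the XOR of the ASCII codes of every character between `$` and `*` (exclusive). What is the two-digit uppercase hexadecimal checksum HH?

XOR the ASCII codes of the payload characters:
  'G' = 0x47 → acc = 0x47
  'P' = 0x50 → acc = 0x17
  'G' = 0x47 → acc = 0x50
  'L' = 0x4C → acc = 0x1C
  'L' = 0x4C → acc = 0x50
  ',' = 0x2C → acc = 0x7C
  '9' = 0x39 → acc = 0x45
  '3' = 0x33 → acc = 0x76
  '0' = 0x30 → acc = 0x46
  ',' = 0x2C → acc = 0x6A
  '2' = 0x32 → acc = 0x58
  ',' = 0x2C → acc = 0x74
  '3' = 0x33 → acc = 0x47
  '8' = 0x38 → acc = 0x7F
  ',' = 0x2C → acc = 0x53
  '8' = 0x38 → acc = 0x6B
  '1' = 0x31 → acc = 0x5A
  '.' = 0x2E → acc = 0x74
Checksum = 0x74.

74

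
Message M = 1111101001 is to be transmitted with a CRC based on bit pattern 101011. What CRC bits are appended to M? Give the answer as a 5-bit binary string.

01011

Append 5 zeros: 111110100100000. Divide by 101011 (XOR where the leading bit is 1):
  pos 0: 111110 XOR 101011 = 010101
  pos 1: 101011 XOR 101011 = 000000
  pos 9: 100000 XOR 101011 = 001011
Remainder (last 5 bits) = 01011. This is the CRC / FCS.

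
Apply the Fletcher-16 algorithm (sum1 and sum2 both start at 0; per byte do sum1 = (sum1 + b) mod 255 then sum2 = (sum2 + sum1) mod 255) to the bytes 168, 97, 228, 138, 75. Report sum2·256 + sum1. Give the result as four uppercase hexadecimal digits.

DFC4

Running sums (mod 255):
  after byte 0 (168): sum1=168, sum2=168
  after byte 1 (97): sum1=10, sum2=178
  after byte 2 (228): sum1=238, sum2=161
  after byte 3 (138): sum1=121, sum2=27
  after byte 4 (75): sum1=196, sum2=223
Checksum = sum2·256 + sum1 = 223·256 + 196 = 57284 = 0xDFC4.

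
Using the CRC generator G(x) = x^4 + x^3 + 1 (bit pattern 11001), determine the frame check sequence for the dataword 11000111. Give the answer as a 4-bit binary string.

1010

Append 4 zeros: 110001110000. Divide by 11001 (XOR where the leading bit is 1):
  pos 0: 11000 XOR 11001 = 00001
  pos 4: 11110 XOR 11001 = 00111
  pos 6: 11100 XOR 11001 = 00101
Remainder (last 4 bits) = 1010. This is the CRC / FCS.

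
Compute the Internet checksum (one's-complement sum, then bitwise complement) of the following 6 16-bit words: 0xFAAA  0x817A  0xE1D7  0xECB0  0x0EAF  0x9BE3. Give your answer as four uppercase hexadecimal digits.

One's-complement addition (fold any carry out of bit 15 back into bit 0):
  0xFAAA + 0x817A = 0x17C24 → wrap carry → 0x7C25
  0x7C25 + 0xE1D7 = 0x15DFC → wrap carry → 0x5DFD
  0x5DFD + 0xECB0 = 0x14AAD → wrap carry → 0x4AAE
  0x4AAE + 0x0EAF = 0x0595D
  0x595D + 0x9BE3 = 0x0F540
One's-complement sum = 0xF540.
Checksum = ~0xF540 & 0xFFFF = 0x0ABF.

0ABF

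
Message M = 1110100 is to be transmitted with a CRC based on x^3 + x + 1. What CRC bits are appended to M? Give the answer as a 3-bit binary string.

000

Append 3 zeros: 1110100000. Divide by 1011 (XOR where the leading bit is 1):
  pos 0: 1110 XOR 1011 = 0101
  pos 1: 1011 XOR 1011 = 0000
Remainder (last 3 bits) = 000. This is the CRC / FCS.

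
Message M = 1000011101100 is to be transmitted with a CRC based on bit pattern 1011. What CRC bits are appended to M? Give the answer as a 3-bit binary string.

Append 3 zeros: 1000011101100000. Divide by 1011 (XOR where the leading bit is 1):
  pos 0: 1000 XOR 1011 = 0011
  pos 2: 1101 XOR 1011 = 0110
  pos 3: 1101 XOR 1011 = 0110
  pos 4: 1101 XOR 1011 = 0110
  pos 5: 1100 XOR 1011 = 0111
  pos 6: 1111 XOR 1011 = 0100
  pos 7: 1001 XOR 1011 = 0010
  pos 9: 1000 XOR 1011 = 0011
  pos 11: 1100 XOR 1011 = 0111
  pos 12: 1110 XOR 1011 = 0101
Remainder (last 3 bits) = 101. This is the CRC / FCS.

101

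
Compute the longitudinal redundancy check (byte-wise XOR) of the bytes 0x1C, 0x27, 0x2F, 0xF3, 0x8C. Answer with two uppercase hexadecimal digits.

6B

XOR the bytes together:
  start with 0x1C
  0x1C ⊕ 0x27 = 0x3B
  0x3B ⊕ 0x2F = 0x14
  0x14 ⊕ 0xF3 = 0xE7
  0xE7 ⊕ 0x8C = 0x6B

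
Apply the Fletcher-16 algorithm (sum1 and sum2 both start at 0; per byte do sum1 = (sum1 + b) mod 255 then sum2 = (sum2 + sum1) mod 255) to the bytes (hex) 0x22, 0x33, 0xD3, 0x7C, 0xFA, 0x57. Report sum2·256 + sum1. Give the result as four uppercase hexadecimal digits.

DEF7

Running sums (mod 255):
  after byte 0 (0x22): sum1=34, sum2=34
  after byte 1 (0x33): sum1=85, sum2=119
  after byte 2 (0xD3): sum1=41, sum2=160
  after byte 3 (0x7C): sum1=165, sum2=70
  after byte 4 (0xFA): sum1=160, sum2=230
  after byte 5 (0x57): sum1=247, sum2=222
Checksum = sum2·256 + sum1 = 222·256 + 247 = 57079 = 0xDEF7.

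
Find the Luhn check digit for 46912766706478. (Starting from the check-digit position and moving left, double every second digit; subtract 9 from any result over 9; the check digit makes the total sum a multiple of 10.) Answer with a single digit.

Partial digits right→left: 8 7 4 6 0 7 6 6 7 2 1 9 6 4
Double every second digit counting from the check-digit position (so the 1st, 3rd, 5th, ... of the partial from the right).
  doubled (with −9 where >9): 7 8 0 3 5 2 3 → sum 28
  kept as-is: 7 6 7 6 2 9 4 → sum 41
Total = 28 + 41 = 69.
Check digit = (10 − (69 mod 10)) mod 10 = 1.

1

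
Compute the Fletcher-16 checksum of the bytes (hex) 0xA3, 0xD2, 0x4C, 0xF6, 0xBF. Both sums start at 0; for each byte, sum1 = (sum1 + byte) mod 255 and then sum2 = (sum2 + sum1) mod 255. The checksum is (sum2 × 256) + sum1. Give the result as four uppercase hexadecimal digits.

Running sums (mod 255):
  after byte 0 (0xA3): sum1=163, sum2=163
  after byte 1 (0xD2): sum1=118, sum2=26
  after byte 2 (0x4C): sum1=194, sum2=220
  after byte 3 (0xF6): sum1=185, sum2=150
  after byte 4 (0xBF): sum1=121, sum2=16
Checksum = sum2·256 + sum1 = 16·256 + 121 = 4217 = 0x1079.

1079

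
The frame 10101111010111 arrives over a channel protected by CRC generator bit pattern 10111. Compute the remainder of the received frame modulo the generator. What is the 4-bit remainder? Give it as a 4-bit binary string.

Modulo-2 division of 10101111010111 by 10111:
  pos 0: 10101 XOR 10111 = 00010
  pos 3: 10111 XOR 10111 = 00000
  pos 9: 10111 XOR 10111 = 00000
Remainder = 0000 (zero — the frame passes the CRC check).

0000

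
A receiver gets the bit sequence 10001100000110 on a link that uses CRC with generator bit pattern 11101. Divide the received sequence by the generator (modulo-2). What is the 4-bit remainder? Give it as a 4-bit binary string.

1110

Modulo-2 division of 10001100000110 by 11101:
  pos 0: 10001 XOR 11101 = 01100
  pos 1: 11001 XOR 11101 = 00100
  pos 3: 10000 XOR 11101 = 01101
  pos 4: 11010 XOR 11101 = 00111
  pos 6: 11100 XOR 11101 = 00001
Remainder = 1110 (nonzero — an error is detected).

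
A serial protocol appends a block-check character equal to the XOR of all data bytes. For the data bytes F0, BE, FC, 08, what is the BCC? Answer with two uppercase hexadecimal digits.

XOR the bytes together:
  start with 0xF0
  0xF0 ⊕ 0xBE = 0x4E
  0x4E ⊕ 0xFC = 0xB2
  0xB2 ⊕ 0x08 = 0xBA

BA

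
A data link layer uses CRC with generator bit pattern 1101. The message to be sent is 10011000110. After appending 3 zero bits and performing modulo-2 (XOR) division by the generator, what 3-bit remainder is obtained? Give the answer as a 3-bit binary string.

Append 3 zeros: 10011000110000. Divide by 1101 (XOR where the leading bit is 1):
  pos 0: 1001 XOR 1101 = 0100
  pos 1: 1001 XOR 1101 = 0100
  pos 2: 1000 XOR 1101 = 0101
  pos 3: 1010 XOR 1101 = 0111
  pos 4: 1110 XOR 1101 = 0011
  pos 6: 1111 XOR 1101 = 0010
  pos 8: 1000 XOR 1101 = 0101
  pos 9: 1010 XOR 1101 = 0111
  pos 10: 1110 XOR 1101 = 0011
Remainder (last 3 bits) = 011. This is the CRC / FCS.

011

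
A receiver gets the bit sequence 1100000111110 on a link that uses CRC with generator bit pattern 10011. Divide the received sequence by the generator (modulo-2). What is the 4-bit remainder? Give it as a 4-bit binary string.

1010

Modulo-2 division of 1100000111110 by 10011:
  pos 0: 11000 XOR 10011 = 01011
  pos 1: 10110 XOR 10011 = 00101
  pos 3: 10101 XOR 10011 = 00110
  pos 5: 11011 XOR 10011 = 01000
  pos 6: 10001 XOR 10011 = 00010
Remainder = 1010 (nonzero — an error is detected).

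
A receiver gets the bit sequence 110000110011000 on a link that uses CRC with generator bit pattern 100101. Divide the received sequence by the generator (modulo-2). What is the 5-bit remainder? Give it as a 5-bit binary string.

Modulo-2 division of 110000110011000 by 100101:
  pos 0: 110000 XOR 100101 = 010101
  pos 1: 101011 XOR 100101 = 001110
  pos 3: 111010 XOR 100101 = 011111
  pos 4: 111110 XOR 100101 = 011011
  pos 5: 110111 XOR 100101 = 010010
  pos 6: 100101 XOR 100101 = 000000
Remainder = 00000 (zero — the frame passes the CRC check).

00000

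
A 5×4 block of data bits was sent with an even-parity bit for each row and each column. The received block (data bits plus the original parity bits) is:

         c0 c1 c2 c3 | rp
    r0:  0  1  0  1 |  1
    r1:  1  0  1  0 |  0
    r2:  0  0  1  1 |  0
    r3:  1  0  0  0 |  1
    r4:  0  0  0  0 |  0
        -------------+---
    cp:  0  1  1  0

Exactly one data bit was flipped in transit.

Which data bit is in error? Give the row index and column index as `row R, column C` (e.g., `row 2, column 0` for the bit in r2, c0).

Recompute each row's even parity and compare to rp:
  r0: data parity 0, sent rp 1 → mismatch
  r1: data parity 0, sent rp 0 → ok
  r2: data parity 0, sent rp 0 → ok
  r3: data parity 1, sent rp 1 → ok
  r4: data parity 0, sent rp 0 → ok
Recompute each column's even parity and compare to cp:
  c0: data parity 0, sent cp 0 → ok
  c1: data parity 1, sent cp 1 → ok
  c2: data parity 0, sent cp 1 → mismatch
  c3: data parity 0, sent cp 0 → ok
Exactly one row (r0) and one column (c2) fail → the flipped bit is at their intersection.

row 0, column 2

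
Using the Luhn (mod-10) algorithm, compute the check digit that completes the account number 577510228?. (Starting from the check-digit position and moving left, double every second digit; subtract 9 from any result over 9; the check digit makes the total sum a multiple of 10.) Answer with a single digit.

7

Partial digits right→left: 8 2 2 0 1 5 7 7 5
Double every second digit counting from the check-digit position (so the 1st, 3rd, 5th, ... of the partial from the right).
  doubled (with −9 where >9): 7 4 2 5 1 → sum 19
  kept as-is: 2 0 5 7 → sum 14
Total = 19 + 14 = 33.
Check digit = (10 − (33 mod 10)) mod 10 = 7.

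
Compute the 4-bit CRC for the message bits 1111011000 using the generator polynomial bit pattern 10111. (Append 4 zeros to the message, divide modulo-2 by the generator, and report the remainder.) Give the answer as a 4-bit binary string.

1001

Append 4 zeros: 11110110000000. Divide by 10111 (XOR where the leading bit is 1):
  pos 0: 11110 XOR 10111 = 01001
  pos 1: 10011 XOR 10111 = 00100
  pos 3: 10010 XOR 10111 = 00101
  pos 5: 10100 XOR 10111 = 00011
  pos 8: 11000 XOR 10111 = 01111
  pos 9: 11110 XOR 10111 = 01001
Remainder (last 4 bits) = 1001. This is the CRC / FCS.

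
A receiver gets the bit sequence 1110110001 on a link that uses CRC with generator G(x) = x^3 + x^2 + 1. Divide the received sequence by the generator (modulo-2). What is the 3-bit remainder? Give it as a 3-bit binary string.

Modulo-2 division of 1110110001 by 1101:
  pos 0: 1110 XOR 1101 = 0011
  pos 2: 1111 XOR 1101 = 0010
  pos 4: 1000 XOR 1101 = 0101
  pos 5: 1010 XOR 1101 = 0111
  pos 6: 1111 XOR 1101 = 0010
Remainder = 010 (nonzero — an error is detected).

010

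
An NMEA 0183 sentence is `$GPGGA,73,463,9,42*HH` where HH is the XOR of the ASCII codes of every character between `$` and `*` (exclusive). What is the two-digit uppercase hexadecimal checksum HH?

5C

XOR the ASCII codes of the payload characters:
  'G' = 0x47 → acc = 0x47
  'P' = 0x50 → acc = 0x17
  'G' = 0x47 → acc = 0x50
  'G' = 0x47 → acc = 0x17
  'A' = 0x41 → acc = 0x56
  ',' = 0x2C → acc = 0x7A
  '7' = 0x37 → acc = 0x4D
  '3' = 0x33 → acc = 0x7E
  ',' = 0x2C → acc = 0x52
  '4' = 0x34 → acc = 0x66
  '6' = 0x36 → acc = 0x50
  '3' = 0x33 → acc = 0x63
  ',' = 0x2C → acc = 0x4F
  '9' = 0x39 → acc = 0x76
  ',' = 0x2C → acc = 0x5A
  '4' = 0x34 → acc = 0x6E
  '2' = 0x32 → acc = 0x5C
Checksum = 0x5C.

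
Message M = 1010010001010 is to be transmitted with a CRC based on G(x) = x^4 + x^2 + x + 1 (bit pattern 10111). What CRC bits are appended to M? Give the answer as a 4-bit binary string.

1101

Append 4 zeros: 10100100010100000. Divide by 10111 (XOR where the leading bit is 1):
  pos 0: 10100 XOR 10111 = 00011
  pos 3: 11100 XOR 10111 = 01011
  pos 4: 10110 XOR 10111 = 00001
  pos 8: 11010 XOR 10111 = 01101
  pos 9: 11010 XOR 10111 = 01101
  pos 10: 11010 XOR 10111 = 01101
  pos 11: 11010 XOR 10111 = 01101
  pos 12: 11010 XOR 10111 = 01101
Remainder (last 4 bits) = 1101. This is the CRC / FCS.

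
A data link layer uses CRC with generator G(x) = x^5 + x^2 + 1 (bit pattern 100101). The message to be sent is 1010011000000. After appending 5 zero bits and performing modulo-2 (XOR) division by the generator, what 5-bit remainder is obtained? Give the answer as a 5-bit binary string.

00101

Append 5 zeros: 101001100000000000. Divide by 100101 (XOR where the leading bit is 1):
  pos 0: 101001 XOR 100101 = 001100
  pos 2: 110010 XOR 100101 = 010111
  pos 3: 101110 XOR 100101 = 001011
  pos 5: 101100 XOR 100101 = 001001
  pos 7: 100100 XOR 100101 = 000001
  pos 12: 100000 XOR 100101 = 000101
Remainder (last 5 bits) = 00101. This is the CRC / FCS.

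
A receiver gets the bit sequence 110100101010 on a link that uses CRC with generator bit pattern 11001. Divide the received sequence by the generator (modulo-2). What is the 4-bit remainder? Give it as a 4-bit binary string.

1000

Modulo-2 division of 110100101010 by 11001:
  pos 0: 11010 XOR 11001 = 00011
  pos 3: 11010 XOR 11001 = 00011
  pos 6: 11101 XOR 11001 = 00100
Remainder = 1000 (nonzero — an error is detected).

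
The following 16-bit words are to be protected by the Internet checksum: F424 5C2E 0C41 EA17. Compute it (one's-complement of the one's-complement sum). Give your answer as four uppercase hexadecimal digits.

One's-complement addition (fold any carry out of bit 15 back into bit 0):
  0xF424 + 0x5C2E = 0x15052 → wrap carry → 0x5053
  0x5053 + 0x0C41 = 0x05C94
  0x5C94 + 0xEA17 = 0x146AB → wrap carry → 0x46AC
One's-complement sum = 0x46AC.
Checksum = ~0x46AC & 0xFFFF = 0xB953.

B953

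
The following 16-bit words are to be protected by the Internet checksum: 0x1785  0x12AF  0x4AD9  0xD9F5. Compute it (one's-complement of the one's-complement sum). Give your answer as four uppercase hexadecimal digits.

One's-complement addition (fold any carry out of bit 15 back into bit 0):
  0x1785 + 0x12AF = 0x02A34
  0x2A34 + 0x4AD9 = 0x0750D
  0x750D + 0xD9F5 = 0x14F02 → wrap carry → 0x4F03
One's-complement sum = 0x4F03.
Checksum = ~0x4F03 & 0xFFFF = 0xB0FC.

B0FC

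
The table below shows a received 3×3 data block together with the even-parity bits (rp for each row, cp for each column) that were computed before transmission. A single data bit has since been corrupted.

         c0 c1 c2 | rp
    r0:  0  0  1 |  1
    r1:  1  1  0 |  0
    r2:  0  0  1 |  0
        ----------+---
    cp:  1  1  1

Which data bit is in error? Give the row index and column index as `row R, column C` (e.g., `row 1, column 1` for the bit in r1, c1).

Recompute each row's even parity and compare to rp:
  r0: data parity 1, sent rp 1 → ok
  r1: data parity 0, sent rp 0 → ok
  r2: data parity 1, sent rp 0 → mismatch
Recompute each column's even parity and compare to cp:
  c0: data parity 1, sent cp 1 → ok
  c1: data parity 1, sent cp 1 → ok
  c2: data parity 0, sent cp 1 → mismatch
Exactly one row (r2) and one column (c2) fail → the flipped bit is at their intersection.

row 2, column 2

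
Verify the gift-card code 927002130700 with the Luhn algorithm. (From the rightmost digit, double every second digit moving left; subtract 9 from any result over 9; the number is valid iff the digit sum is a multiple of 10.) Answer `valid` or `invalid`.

From the right, keep odd positions and double even positions (subtract 9 from any doubled value over 9):
  doubled (positions 2,4,...): 0 0 2 0 5 9 → sum 16
  kept (positions 1,3,...): 0 7 3 2 0 2 → sum 14
Total = 30.
30 mod 10 = 0, so the number is valid.

valid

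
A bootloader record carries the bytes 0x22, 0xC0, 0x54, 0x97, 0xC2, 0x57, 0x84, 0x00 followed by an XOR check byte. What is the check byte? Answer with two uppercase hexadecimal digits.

XOR the bytes together:
  start with 0x22
  0x22 ⊕ 0xC0 = 0xE2
  0xE2 ⊕ 0x54 = 0xB6
  0xB6 ⊕ 0x97 = 0x21
  0x21 ⊕ 0xC2 = 0xE3
  0xE3 ⊕ 0x57 = 0xB4
  0xB4 ⊕ 0x84 = 0x30
  0x30 ⊕ 0x00 = 0x30

30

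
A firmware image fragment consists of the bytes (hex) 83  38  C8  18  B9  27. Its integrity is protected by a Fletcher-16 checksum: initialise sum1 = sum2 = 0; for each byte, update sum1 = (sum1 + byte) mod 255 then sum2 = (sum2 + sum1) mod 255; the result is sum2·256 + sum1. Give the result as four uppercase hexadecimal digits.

Running sums (mod 255):
  after byte 0 (83): sum1=131, sum2=131
  after byte 1 (38): sum1=187, sum2=63
  after byte 2 (C8): sum1=132, sum2=195
  after byte 3 (18): sum1=156, sum2=96
  after byte 4 (B9): sum1=86, sum2=182
  after byte 5 (27): sum1=125, sum2=52
Checksum = sum2·256 + sum1 = 52·256 + 125 = 13437 = 0x347D.

347D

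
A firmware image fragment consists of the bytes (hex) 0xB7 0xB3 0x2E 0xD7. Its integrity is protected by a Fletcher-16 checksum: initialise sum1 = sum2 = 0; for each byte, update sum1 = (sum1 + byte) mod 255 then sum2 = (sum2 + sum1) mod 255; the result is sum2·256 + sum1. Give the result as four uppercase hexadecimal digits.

2E71

Running sums (mod 255):
  after byte 0 (0xB7): sum1=183, sum2=183
  after byte 1 (0xB3): sum1=107, sum2=35
  after byte 2 (0x2E): sum1=153, sum2=188
  after byte 3 (0xD7): sum1=113, sum2=46
Checksum = sum2·256 + sum1 = 46·256 + 113 = 11889 = 0x2E71.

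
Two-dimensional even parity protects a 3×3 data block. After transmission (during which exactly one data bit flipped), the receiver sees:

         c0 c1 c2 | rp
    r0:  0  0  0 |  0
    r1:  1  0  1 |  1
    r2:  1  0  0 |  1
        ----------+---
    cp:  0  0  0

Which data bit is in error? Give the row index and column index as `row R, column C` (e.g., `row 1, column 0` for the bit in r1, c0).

Recompute each row's even parity and compare to rp:
  r0: data parity 0, sent rp 0 → ok
  r1: data parity 0, sent rp 1 → mismatch
  r2: data parity 1, sent rp 1 → ok
Recompute each column's even parity and compare to cp:
  c0: data parity 0, sent cp 0 → ok
  c1: data parity 0, sent cp 0 → ok
  c2: data parity 1, sent cp 0 → mismatch
Exactly one row (r1) and one column (c2) fail → the flipped bit is at their intersection.

row 1, column 2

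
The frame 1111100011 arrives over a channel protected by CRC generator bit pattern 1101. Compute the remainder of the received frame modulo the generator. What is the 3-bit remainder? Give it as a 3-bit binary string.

001

Modulo-2 division of 1111100011 by 1101:
  pos 0: 1111 XOR 1101 = 0010
  pos 2: 1010 XOR 1101 = 0111
  pos 3: 1110 XOR 1101 = 0011
  pos 5: 1101 XOR 1101 = 0000
Remainder = 001 (nonzero — an error is detected).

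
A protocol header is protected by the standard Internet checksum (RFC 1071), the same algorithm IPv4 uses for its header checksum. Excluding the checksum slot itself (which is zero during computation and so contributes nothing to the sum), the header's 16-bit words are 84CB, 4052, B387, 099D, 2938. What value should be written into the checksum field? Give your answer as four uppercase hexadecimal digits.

5485

One's-complement addition (fold any carry out of bit 15 back into bit 0):
  0x84CB + 0x4052 = 0x0C51D
  0xC51D + 0xB387 = 0x178A4 → wrap carry → 0x78A5
  0x78A5 + 0x099D = 0x08242
  0x8242 + 0x2938 = 0x0AB7A
One's-complement sum = 0xAB7A.
Checksum = ~0xAB7A & 0xFFFF = 0x5485.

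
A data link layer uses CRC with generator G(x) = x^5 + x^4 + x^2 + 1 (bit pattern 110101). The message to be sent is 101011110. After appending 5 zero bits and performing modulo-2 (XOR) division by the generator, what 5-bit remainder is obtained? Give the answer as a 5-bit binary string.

Append 5 zeros: 10101111000000. Divide by 110101 (XOR where the leading bit is 1):
  pos 0: 101011 XOR 110101 = 011110
  pos 1: 111101 XOR 110101 = 001000
  pos 3: 100010 XOR 110101 = 010111
  pos 4: 101110 XOR 110101 = 011011
  pos 5: 110110 XOR 110101 = 000011
Remainder (last 5 bits) = 11000. This is the CRC / FCS.

11000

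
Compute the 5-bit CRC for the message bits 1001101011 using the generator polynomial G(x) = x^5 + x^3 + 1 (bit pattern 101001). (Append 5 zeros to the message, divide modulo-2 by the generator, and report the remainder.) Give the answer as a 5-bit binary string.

11110

Append 5 zeros: 100110101100000. Divide by 101001 (XOR where the leading bit is 1):
  pos 0: 100110 XOR 101001 = 001111
  pos 2: 111110 XOR 101001 = 010111
  pos 3: 101111 XOR 101001 = 000110
  pos 6: 110100 XOR 101001 = 011101
  pos 7: 111010 XOR 101001 = 010011
  pos 8: 100110 XOR 101001 = 001111
Remainder (last 5 bits) = 11110. This is the CRC / FCS.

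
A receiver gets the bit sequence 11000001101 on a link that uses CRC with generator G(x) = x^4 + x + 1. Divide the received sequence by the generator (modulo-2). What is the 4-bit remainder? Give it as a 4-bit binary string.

0000

Modulo-2 division of 11000001101 by 10011:
  pos 0: 11000 XOR 10011 = 01011
  pos 1: 10110 XOR 10011 = 00101
  pos 3: 10101 XOR 10011 = 00110
  pos 5: 11010 XOR 10011 = 01001
  pos 6: 10011 XOR 10011 = 00000
Remainder = 0000 (zero — the frame passes the CRC check).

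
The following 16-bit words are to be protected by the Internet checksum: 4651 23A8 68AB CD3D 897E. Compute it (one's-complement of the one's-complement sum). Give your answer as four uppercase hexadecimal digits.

One's-complement addition (fold any carry out of bit 15 back into bit 0):
  0x4651 + 0x23A8 = 0x069F9
  0x69F9 + 0x68AB = 0x0D2A4
  0xD2A4 + 0xCD3D = 0x19FE1 → wrap carry → 0x9FE2
  0x9FE2 + 0x897E = 0x12960 → wrap carry → 0x2961
One's-complement sum = 0x2961.
Checksum = ~0x2961 & 0xFFFF = 0xD69E.

D69E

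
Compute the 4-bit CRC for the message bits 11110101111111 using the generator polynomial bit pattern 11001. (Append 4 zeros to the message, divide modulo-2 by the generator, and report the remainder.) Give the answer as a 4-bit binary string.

0011

Append 4 zeros: 111101011111110000. Divide by 11001 (XOR where the leading bit is 1):
  pos 0: 11110 XOR 11001 = 00111
  pos 2: 11110 XOR 11001 = 00111
  pos 4: 11111 XOR 11001 = 00110
  pos 6: 11011 XOR 11001 = 00010
  pos 9: 10111 XOR 11001 = 01110
  pos 10: 11100 XOR 11001 = 00101
  pos 12: 10100 XOR 11001 = 01101
  pos 13: 11010 XOR 11001 = 00011
Remainder (last 4 bits) = 0011. This is the CRC / FCS.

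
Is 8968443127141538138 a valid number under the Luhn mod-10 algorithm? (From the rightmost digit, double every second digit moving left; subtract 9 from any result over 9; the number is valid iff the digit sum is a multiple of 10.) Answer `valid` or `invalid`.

From the right, keep odd positions and double even positions (subtract 9 from any doubled value over 9):
  doubled (positions 2,4,...): 6 7 1 8 5 2 8 7 9 → sum 53
  kept (positions 1,3,...): 8 1 3 1 1 2 3 4 6 8 → sum 37
Total = 90.
90 mod 10 = 0, so the number is valid.

valid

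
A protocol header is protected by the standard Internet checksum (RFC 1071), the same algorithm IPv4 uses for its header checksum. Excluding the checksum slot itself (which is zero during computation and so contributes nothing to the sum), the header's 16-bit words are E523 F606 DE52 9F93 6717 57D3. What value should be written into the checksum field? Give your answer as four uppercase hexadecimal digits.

One's-complement addition (fold any carry out of bit 15 back into bit 0):
  0xE523 + 0xF606 = 0x1DB29 → wrap carry → 0xDB2A
  0xDB2A + 0xDE52 = 0x1B97C → wrap carry → 0xB97D
  0xB97D + 0x9F93 = 0x15910 → wrap carry → 0x5911
  0x5911 + 0x6717 = 0x0C028
  0xC028 + 0x57D3 = 0x117FB → wrap carry → 0x17FC
One's-complement sum = 0x17FC.
Checksum = ~0x17FC & 0xFFFF = 0xE803.

E803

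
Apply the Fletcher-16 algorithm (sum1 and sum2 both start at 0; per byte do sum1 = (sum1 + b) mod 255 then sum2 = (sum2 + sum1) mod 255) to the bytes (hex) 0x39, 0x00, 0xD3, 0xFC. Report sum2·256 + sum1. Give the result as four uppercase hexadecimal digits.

Running sums (mod 255):
  after byte 0 (0x39): sum1=57, sum2=57
  after byte 1 (0x00): sum1=57, sum2=114
  after byte 2 (0xD3): sum1=13, sum2=127
  after byte 3 (0xFC): sum1=10, sum2=137
Checksum = sum2·256 + sum1 = 137·256 + 10 = 35082 = 0x890A.

890A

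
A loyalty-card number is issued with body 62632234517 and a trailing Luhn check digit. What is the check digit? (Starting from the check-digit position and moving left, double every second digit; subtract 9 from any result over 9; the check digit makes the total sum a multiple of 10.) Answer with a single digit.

6

Partial digits right→left: 7 1 5 4 3 2 2 3 6 2 6
Double every second digit counting from the check-digit position (so the 1st, 3rd, 5th, ... of the partial from the right).
  doubled (with −9 where >9): 5 1 6 4 3 3 → sum 22
  kept as-is: 1 4 2 3 2 → sum 12
Total = 22 + 12 = 34.
Check digit = (10 − (34 mod 10)) mod 10 = 6.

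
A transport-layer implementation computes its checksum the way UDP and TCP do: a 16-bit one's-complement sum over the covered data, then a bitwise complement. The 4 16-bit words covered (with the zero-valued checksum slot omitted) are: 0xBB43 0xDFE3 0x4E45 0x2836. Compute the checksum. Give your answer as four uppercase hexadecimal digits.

One's-complement addition (fold any carry out of bit 15 back into bit 0):
  0xBB43 + 0xDFE3 = 0x19B26 → wrap carry → 0x9B27
  0x9B27 + 0x4E45 = 0x0E96C
  0xE96C + 0x2836 = 0x111A2 → wrap carry → 0x11A3
One's-complement sum = 0x11A3.
Checksum = ~0x11A3 & 0xFFFF = 0xEE5C.

EE5C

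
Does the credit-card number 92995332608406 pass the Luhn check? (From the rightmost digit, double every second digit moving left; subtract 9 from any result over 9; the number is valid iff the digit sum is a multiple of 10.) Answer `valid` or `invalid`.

From the right, keep odd positions and double even positions (subtract 9 from any doubled value over 9):
  doubled (positions 2,4,...): 0 7 3 6 1 9 9 → sum 35
  kept (positions 1,3,...): 6 4 0 2 3 9 2 → sum 26
Total = 61.
61 mod 10 = 1, so the number is invalid.

invalid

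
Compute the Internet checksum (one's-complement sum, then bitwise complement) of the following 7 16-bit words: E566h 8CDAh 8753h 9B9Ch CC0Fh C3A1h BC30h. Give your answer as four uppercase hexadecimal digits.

One's-complement addition (fold any carry out of bit 15 back into bit 0):
  0xE566 + 0x8CDA = 0x17240 → wrap carry → 0x7241
  0x7241 + 0x8753 = 0x0F994
  0xF994 + 0x9B9C = 0x19530 → wrap carry → 0x9531
  0x9531 + 0xCC0F = 0x16140 → wrap carry → 0x6141
  0x6141 + 0xC3A1 = 0x124E2 → wrap carry → 0x24E3
  0x24E3 + 0xBC30 = 0x0E113
One's-complement sum = 0xE113.
Checksum = ~0xE113 & 0xFFFF = 0x1EEC.

1EEC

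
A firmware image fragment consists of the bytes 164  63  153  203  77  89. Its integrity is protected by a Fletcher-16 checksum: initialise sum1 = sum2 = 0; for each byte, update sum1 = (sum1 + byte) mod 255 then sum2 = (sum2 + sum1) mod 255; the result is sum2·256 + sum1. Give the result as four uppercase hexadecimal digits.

Running sums (mod 255):
  after byte 0 (164): sum1=164, sum2=164
  after byte 1 (63): sum1=227, sum2=136
  after byte 2 (153): sum1=125, sum2=6
  after byte 3 (203): sum1=73, sum2=79
  after byte 4 (77): sum1=150, sum2=229
  after byte 5 (89): sum1=239, sum2=213
Checksum = sum2·256 + sum1 = 213·256 + 239 = 54767 = 0xD5EF.

D5EF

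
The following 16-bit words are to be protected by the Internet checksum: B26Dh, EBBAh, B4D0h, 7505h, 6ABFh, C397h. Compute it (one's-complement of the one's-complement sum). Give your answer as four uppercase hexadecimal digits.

09AA

One's-complement addition (fold any carry out of bit 15 back into bit 0):
  0xB26D + 0xEBBA = 0x19E27 → wrap carry → 0x9E28
  0x9E28 + 0xB4D0 = 0x152F8 → wrap carry → 0x52F9
  0x52F9 + 0x7505 = 0x0C7FE
  0xC7FE + 0x6ABF = 0x132BD → wrap carry → 0x32BE
  0x32BE + 0xC397 = 0x0F655
One's-complement sum = 0xF655.
Checksum = ~0xF655 & 0xFFFF = 0x09AA.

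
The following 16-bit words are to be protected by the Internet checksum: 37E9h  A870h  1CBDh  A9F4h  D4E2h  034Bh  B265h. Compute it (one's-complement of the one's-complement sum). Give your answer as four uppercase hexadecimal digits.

CE60

One's-complement addition (fold any carry out of bit 15 back into bit 0):
  0x37E9 + 0xA870 = 0x0E059
  0xE059 + 0x1CBD = 0x0FD16
  0xFD16 + 0xA9F4 = 0x1A70A → wrap carry → 0xA70B
  0xA70B + 0xD4E2 = 0x17BED → wrap carry → 0x7BEE
  0x7BEE + 0x034B = 0x07F39
  0x7F39 + 0xB265 = 0x1319E → wrap carry → 0x319F
One's-complement sum = 0x319F.
Checksum = ~0x319F & 0xFFFF = 0xCE60.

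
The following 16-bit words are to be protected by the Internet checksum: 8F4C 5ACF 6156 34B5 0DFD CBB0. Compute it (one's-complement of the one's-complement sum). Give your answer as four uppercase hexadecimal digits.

A62A

One's-complement addition (fold any carry out of bit 15 back into bit 0):
  0x8F4C + 0x5ACF = 0x0EA1B
  0xEA1B + 0x6156 = 0x14B71 → wrap carry → 0x4B72
  0x4B72 + 0x34B5 = 0x08027
  0x8027 + 0x0DFD = 0x08E24
  0x8E24 + 0xCBB0 = 0x159D4 → wrap carry → 0x59D5
One's-complement sum = 0x59D5.
Checksum = ~0x59D5 & 0xFFFF = 0xA62A.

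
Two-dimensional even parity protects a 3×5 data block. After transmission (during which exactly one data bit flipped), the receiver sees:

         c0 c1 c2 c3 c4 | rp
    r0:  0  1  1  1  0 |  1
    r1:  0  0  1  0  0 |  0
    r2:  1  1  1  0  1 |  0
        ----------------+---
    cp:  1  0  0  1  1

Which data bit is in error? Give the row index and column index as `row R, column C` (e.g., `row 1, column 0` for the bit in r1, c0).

row 1, column 2

Recompute each row's even parity and compare to rp:
  r0: data parity 1, sent rp 1 → ok
  r1: data parity 1, sent rp 0 → mismatch
  r2: data parity 0, sent rp 0 → ok
Recompute each column's even parity and compare to cp:
  c0: data parity 1, sent cp 1 → ok
  c1: data parity 0, sent cp 0 → ok
  c2: data parity 1, sent cp 0 → mismatch
  c3: data parity 1, sent cp 1 → ok
  c4: data parity 1, sent cp 1 → ok
Exactly one row (r1) and one column (c2) fail → the flipped bit is at their intersection.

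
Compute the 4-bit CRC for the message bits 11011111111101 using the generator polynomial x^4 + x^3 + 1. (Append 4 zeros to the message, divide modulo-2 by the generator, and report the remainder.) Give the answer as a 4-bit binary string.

0010

Append 4 zeros: 110111111111010000. Divide by 11001 (XOR where the leading bit is 1):
  pos 0: 11011 XOR 11001 = 00010
  pos 3: 10111 XOR 11001 = 01110
  pos 4: 11101 XOR 11001 = 00100
  pos 6: 10011 XOR 11001 = 01010
  pos 7: 10101 XOR 11001 = 01100
  pos 8: 11000 XOR 11001 = 00001
  pos 12: 11000 XOR 11001 = 00001
Remainder (last 4 bits) = 0010. This is the CRC / FCS.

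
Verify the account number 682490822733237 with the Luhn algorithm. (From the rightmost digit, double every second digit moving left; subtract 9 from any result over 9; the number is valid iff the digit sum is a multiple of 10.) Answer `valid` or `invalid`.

From the right, keep odd positions and double even positions (subtract 9 from any doubled value over 9):
  doubled (positions 2,4,...): 6 6 5 4 0 8 7 → sum 36
  kept (positions 1,3,...): 7 2 3 2 8 9 2 6 → sum 39
Total = 75.
75 mod 10 = 5, so the number is invalid.

invalid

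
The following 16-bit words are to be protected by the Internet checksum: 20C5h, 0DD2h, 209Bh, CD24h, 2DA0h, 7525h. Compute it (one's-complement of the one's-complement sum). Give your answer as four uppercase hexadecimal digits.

One's-complement addition (fold any carry out of bit 15 back into bit 0):
  0x20C5 + 0x0DD2 = 0x02E97
  0x2E97 + 0x209B = 0x04F32
  0x4F32 + 0xCD24 = 0x11C56 → wrap carry → 0x1C57
  0x1C57 + 0x2DA0 = 0x049F7
  0x49F7 + 0x7525 = 0x0BF1C
One's-complement sum = 0xBF1C.
Checksum = ~0xBF1C & 0xFFFF = 0x40E3.

40E3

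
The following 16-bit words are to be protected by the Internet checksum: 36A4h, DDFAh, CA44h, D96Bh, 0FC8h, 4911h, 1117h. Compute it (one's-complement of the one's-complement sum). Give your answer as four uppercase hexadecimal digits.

One's-complement addition (fold any carry out of bit 15 back into bit 0):
  0x36A4 + 0xDDFA = 0x1149E → wrap carry → 0x149F
  0x149F + 0xCA44 = 0x0DEE3
  0xDEE3 + 0xD96B = 0x1B84E → wrap carry → 0xB84F
  0xB84F + 0x0FC8 = 0x0C817
  0xC817 + 0x4911 = 0x11128 → wrap carry → 0x1129
  0x1129 + 0x1117 = 0x02240
One's-complement sum = 0x2240.
Checksum = ~0x2240 & 0xFFFF = 0xDDBF.

DDBF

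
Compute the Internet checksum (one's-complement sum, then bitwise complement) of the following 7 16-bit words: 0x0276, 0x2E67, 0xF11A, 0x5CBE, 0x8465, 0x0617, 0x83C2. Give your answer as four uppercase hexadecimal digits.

730A

One's-complement addition (fold any carry out of bit 15 back into bit 0):
  0x0276 + 0x2E67 = 0x030DD
  0x30DD + 0xF11A = 0x121F7 → wrap carry → 0x21F8
  0x21F8 + 0x5CBE = 0x07EB6
  0x7EB6 + 0x8465 = 0x1031B → wrap carry → 0x031C
  0x031C + 0x0617 = 0x00933
  0x0933 + 0x83C2 = 0x08CF5
One's-complement sum = 0x8CF5.
Checksum = ~0x8CF5 & 0xFFFF = 0x730A.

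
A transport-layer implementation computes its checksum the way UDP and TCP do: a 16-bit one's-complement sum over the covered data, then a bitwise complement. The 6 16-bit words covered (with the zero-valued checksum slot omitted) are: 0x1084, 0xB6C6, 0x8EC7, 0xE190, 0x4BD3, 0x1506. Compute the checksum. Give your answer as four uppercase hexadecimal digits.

One's-complement addition (fold any carry out of bit 15 back into bit 0):
  0x1084 + 0xB6C6 = 0x0C74A
  0xC74A + 0x8EC7 = 0x15611 → wrap carry → 0x5612
  0x5612 + 0xE190 = 0x137A2 → wrap carry → 0x37A3
  0x37A3 + 0x4BD3 = 0x08376
  0x8376 + 0x1506 = 0x0987C
One's-complement sum = 0x987C.
Checksum = ~0x987C & 0xFFFF = 0x6783.

6783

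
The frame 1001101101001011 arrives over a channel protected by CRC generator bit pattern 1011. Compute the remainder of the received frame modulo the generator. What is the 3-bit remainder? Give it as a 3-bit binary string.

Modulo-2 division of 1001101101001011 by 1011:
  pos 0: 1001 XOR 1011 = 0010
  pos 2: 1010 XOR 1011 = 0001
  pos 5: 1110 XOR 1011 = 0101
  pos 6: 1011 XOR 1011 = 0000
  pos 12: 1011 XOR 1011 = 0000
Remainder = 000 (zero — the frame passes the CRC check).

000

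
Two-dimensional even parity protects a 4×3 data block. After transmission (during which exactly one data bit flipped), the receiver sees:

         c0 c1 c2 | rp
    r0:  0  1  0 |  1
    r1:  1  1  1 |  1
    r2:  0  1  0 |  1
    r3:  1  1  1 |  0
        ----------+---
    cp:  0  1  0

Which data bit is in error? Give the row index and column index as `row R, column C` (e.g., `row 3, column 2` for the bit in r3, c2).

Recompute each row's even parity and compare to rp:
  r0: data parity 1, sent rp 1 → ok
  r1: data parity 1, sent rp 1 → ok
  r2: data parity 1, sent rp 1 → ok
  r3: data parity 1, sent rp 0 → mismatch
Recompute each column's even parity and compare to cp:
  c0: data parity 0, sent cp 0 → ok
  c1: data parity 0, sent cp 1 → mismatch
  c2: data parity 0, sent cp 0 → ok
Exactly one row (r3) and one column (c1) fail → the flipped bit is at their intersection.

row 3, column 1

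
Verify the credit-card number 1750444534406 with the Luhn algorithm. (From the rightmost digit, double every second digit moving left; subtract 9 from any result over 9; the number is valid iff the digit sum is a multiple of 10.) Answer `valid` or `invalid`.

invalid

From the right, keep odd positions and double even positions (subtract 9 from any doubled value over 9):
  doubled (positions 2,4,...): 0 8 1 8 0 5 → sum 22
  kept (positions 1,3,...): 6 4 3 4 4 5 1 → sum 27
Total = 49.
49 mod 10 = 9, so the number is invalid.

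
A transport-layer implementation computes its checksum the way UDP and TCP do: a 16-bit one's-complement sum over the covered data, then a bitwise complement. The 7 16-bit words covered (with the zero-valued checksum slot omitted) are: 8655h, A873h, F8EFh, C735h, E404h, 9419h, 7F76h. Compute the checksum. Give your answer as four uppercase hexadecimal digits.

197C

One's-complement addition (fold any carry out of bit 15 back into bit 0):
  0x8655 + 0xA873 = 0x12EC8 → wrap carry → 0x2EC9
  0x2EC9 + 0xF8EF = 0x127B8 → wrap carry → 0x27B9
  0x27B9 + 0xC735 = 0x0EEEE
  0xEEEE + 0xE404 = 0x1D2F2 → wrap carry → 0xD2F3
  0xD2F3 + 0x9419 = 0x1670C → wrap carry → 0x670D
  0x670D + 0x7F76 = 0x0E683
One's-complement sum = 0xE683.
Checksum = ~0xE683 & 0xFFFF = 0x197C.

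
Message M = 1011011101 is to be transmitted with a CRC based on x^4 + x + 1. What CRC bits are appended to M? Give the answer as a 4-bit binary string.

Append 4 zeros: 10110111010000. Divide by 10011 (XOR where the leading bit is 1):
  pos 0: 10110 XOR 10011 = 00101
  pos 2: 10111 XOR 10011 = 00100
  pos 4: 10010 XOR 10011 = 00001
  pos 8: 11000 XOR 10011 = 01011
  pos 9: 10110 XOR 10011 = 00101
Remainder (last 4 bits) = 0101. This is the CRC / FCS.

0101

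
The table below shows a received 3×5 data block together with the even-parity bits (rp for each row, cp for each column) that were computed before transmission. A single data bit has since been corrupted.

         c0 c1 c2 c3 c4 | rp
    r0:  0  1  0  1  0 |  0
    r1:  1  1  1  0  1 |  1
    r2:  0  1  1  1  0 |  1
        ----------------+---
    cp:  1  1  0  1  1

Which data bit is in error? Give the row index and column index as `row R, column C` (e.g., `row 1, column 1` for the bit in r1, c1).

row 1, column 3

Recompute each row's even parity and compare to rp:
  r0: data parity 0, sent rp 0 → ok
  r1: data parity 0, sent rp 1 → mismatch
  r2: data parity 1, sent rp 1 → ok
Recompute each column's even parity and compare to cp:
  c0: data parity 1, sent cp 1 → ok
  c1: data parity 1, sent cp 1 → ok
  c2: data parity 0, sent cp 0 → ok
  c3: data parity 0, sent cp 1 → mismatch
  c4: data parity 1, sent cp 1 → ok
Exactly one row (r1) and one column (c3) fail → the flipped bit is at their intersection.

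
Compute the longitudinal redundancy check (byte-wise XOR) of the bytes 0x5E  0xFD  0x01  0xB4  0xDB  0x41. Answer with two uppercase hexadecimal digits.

XOR the bytes together:
  start with 0x5E
  0x5E ⊕ 0xFD = 0xA3
  0xA3 ⊕ 0x01 = 0xA2
  0xA2 ⊕ 0xB4 = 0x16
  0x16 ⊕ 0xDB = 0xCD
  0xCD ⊕ 0x41 = 0x8C

8C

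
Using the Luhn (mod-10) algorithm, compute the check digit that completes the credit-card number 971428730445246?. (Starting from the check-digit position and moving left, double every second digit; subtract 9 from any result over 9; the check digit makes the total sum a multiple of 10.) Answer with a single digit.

Partial digits right→left: 6 4 2 5 4 4 0 3 7 8 2 4 1 7 9
Double every second digit counting from the check-digit position (so the 1st, 3rd, 5th, ... of the partial from the right).
  doubled (with −9 where >9): 3 4 8 0 5 4 2 9 → sum 35
  kept as-is: 4 5 4 3 8 4 7 → sum 35
Total = 35 + 35 = 70.
Check digit = (10 − (70 mod 10)) mod 10 = 0.

0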